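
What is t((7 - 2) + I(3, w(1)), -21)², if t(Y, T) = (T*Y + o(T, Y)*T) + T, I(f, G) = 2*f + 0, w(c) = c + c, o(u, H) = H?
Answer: 233289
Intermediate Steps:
w(c) = 2*c
I(f, G) = 2*f
t(Y, T) = T + 2*T*Y (t(Y, T) = (T*Y + Y*T) + T = (T*Y + T*Y) + T = 2*T*Y + T = T + 2*T*Y)
t((7 - 2) + I(3, w(1)), -21)² = (-21*(1 + 2*((7 - 2) + 2*3)))² = (-21*(1 + 2*(5 + 6)))² = (-21*(1 + 2*11))² = (-21*(1 + 22))² = (-21*23)² = (-483)² = 233289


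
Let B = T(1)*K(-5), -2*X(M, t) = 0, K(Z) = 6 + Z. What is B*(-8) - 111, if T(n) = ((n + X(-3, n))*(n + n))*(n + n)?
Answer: -143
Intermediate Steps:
X(M, t) = 0 (X(M, t) = -½*0 = 0)
T(n) = 4*n³ (T(n) = ((n + 0)*(n + n))*(n + n) = (n*(2*n))*(2*n) = (2*n²)*(2*n) = 4*n³)
B = 4 (B = (4*1³)*(6 - 5) = (4*1)*1 = 4*1 = 4)
B*(-8) - 111 = 4*(-8) - 111 = -32 - 111 = -143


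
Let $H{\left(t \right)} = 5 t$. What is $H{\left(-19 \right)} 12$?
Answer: $-1140$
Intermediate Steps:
$H{\left(-19 \right)} 12 = 5 \left(-19\right) 12 = \left(-95\right) 12 = -1140$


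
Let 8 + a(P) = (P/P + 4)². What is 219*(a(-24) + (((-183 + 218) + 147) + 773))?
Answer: 212868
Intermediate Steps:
a(P) = 17 (a(P) = -8 + (P/P + 4)² = -8 + (1 + 4)² = -8 + 5² = -8 + 25 = 17)
219*(a(-24) + (((-183 + 218) + 147) + 773)) = 219*(17 + (((-183 + 218) + 147) + 773)) = 219*(17 + ((35 + 147) + 773)) = 219*(17 + (182 + 773)) = 219*(17 + 955) = 219*972 = 212868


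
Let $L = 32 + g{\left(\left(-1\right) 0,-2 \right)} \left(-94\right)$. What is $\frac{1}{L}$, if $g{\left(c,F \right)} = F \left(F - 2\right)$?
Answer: $- \frac{1}{720} \approx -0.0013889$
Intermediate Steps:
$g{\left(c,F \right)} = F \left(-2 + F\right)$
$L = -720$ ($L = 32 + - 2 \left(-2 - 2\right) \left(-94\right) = 32 + \left(-2\right) \left(-4\right) \left(-94\right) = 32 + 8 \left(-94\right) = 32 - 752 = -720$)
$\frac{1}{L} = \frac{1}{-720} = - \frac{1}{720}$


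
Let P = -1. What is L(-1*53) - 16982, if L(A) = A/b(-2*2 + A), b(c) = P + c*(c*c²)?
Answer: -179261992053/10556000 ≈ -16982.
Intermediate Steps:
b(c) = -1 + c⁴ (b(c) = -1 + c*(c*c²) = -1 + c*c³ = -1 + c⁴)
L(A) = A/(-1 + (-4 + A)⁴) (L(A) = A/(-1 + (-2*2 + A)⁴) = A/(-1 + (-4 + A)⁴))
L(-1*53) - 16982 = (-1*53)/(-1 + (-4 - 1*53)⁴) - 16982 = -53/(-1 + (-4 - 53)⁴) - 16982 = -53/(-1 + (-57)⁴) - 16982 = -53/(-1 + 10556001) - 16982 = -53/10556000 - 16982 = -179261992053/10556000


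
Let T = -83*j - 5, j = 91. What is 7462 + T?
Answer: -96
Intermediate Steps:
T = -7558 (T = -83*91 - 5 = -7553 - 5 = -7558)
7462 + T = 7462 - 7558 = -96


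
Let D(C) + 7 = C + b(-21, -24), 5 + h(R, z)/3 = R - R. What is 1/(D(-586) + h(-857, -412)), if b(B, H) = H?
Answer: -1/632 ≈ -0.0015823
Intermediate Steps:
h(R, z) = -15 (h(R, z) = -15 + 3*(R - R) = -15 + 3*0 = -15 + 0 = -15)
D(C) = -31 + C (D(C) = -7 + (C - 24) = -7 + (-24 + C) = -31 + C)
1/(D(-586) + h(-857, -412)) = 1/((-31 - 586) - 15) = 1/(-617 - 15) = 1/(-632) = -1/632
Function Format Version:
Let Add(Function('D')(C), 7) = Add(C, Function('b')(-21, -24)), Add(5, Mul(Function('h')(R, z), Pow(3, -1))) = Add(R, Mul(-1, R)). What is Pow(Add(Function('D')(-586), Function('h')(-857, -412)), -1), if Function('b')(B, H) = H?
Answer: Rational(-1, 632) ≈ -0.0015823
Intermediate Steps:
Function('h')(R, z) = -15 (Function('h')(R, z) = Add(-15, Mul(3, Add(R, Mul(-1, R)))) = Add(-15, Mul(3, 0)) = Add(-15, 0) = -15)
Function('D')(C) = Add(-31, C) (Function('D')(C) = Add(-7, Add(C, -24)) = Add(-7, Add(-24, C)) = Add(-31, C))
Pow(Add(Function('D')(-586), Function('h')(-857, -412)), -1) = Pow(Add(Add(-31, -586), -15), -1) = Pow(Add(-617, -15), -1) = Pow(-632, -1) = Rational(-1, 632)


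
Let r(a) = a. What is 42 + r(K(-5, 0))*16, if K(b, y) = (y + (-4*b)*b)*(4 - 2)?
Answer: -3158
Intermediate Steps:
K(b, y) = -8*b² + 2*y (K(b, y) = (y - 4*b²)*2 = -8*b² + 2*y)
42 + r(K(-5, 0))*16 = 42 + (-8*(-5)² + 2*0)*16 = 42 + (-8*25 + 0)*16 = 42 + (-200 + 0)*16 = 42 - 200*16 = 42 - 3200 = -3158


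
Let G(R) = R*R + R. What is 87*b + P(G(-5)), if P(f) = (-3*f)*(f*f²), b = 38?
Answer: -476694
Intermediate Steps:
G(R) = R + R² (G(R) = R² + R = R + R²)
P(f) = -3*f⁴ (P(f) = (-3*f)*f³ = -3*f⁴)
87*b + P(G(-5)) = 87*38 - 3*625*(1 - 5)⁴ = 3306 - 3*(-5*(-4))⁴ = 3306 - 3*20⁴ = 3306 - 3*160000 = 3306 - 480000 = -476694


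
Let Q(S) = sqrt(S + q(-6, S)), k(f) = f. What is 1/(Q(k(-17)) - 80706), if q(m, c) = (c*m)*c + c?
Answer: -40353/3256730102 - I*sqrt(442)/3256730102 ≈ -1.2391e-5 - 6.4555e-9*I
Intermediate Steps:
q(m, c) = c + m*c**2 (q(m, c) = m*c**2 + c = c + m*c**2)
Q(S) = sqrt(S + S*(1 - 6*S)) (Q(S) = sqrt(S + S*(1 + S*(-6))) = sqrt(S + S*(1 - 6*S)))
1/(Q(k(-17)) - 80706) = 1/(sqrt(2)*sqrt(-17*(1 - 3*(-17))) - 80706) = 1/(sqrt(2)*sqrt(-17*(1 + 51)) - 80706) = 1/(sqrt(2)*sqrt(-17*52) - 80706) = 1/(sqrt(2)*sqrt(-884) - 80706) = 1/(sqrt(2)*(2*I*sqrt(221)) - 80706) = 1/(2*I*sqrt(442) - 80706) = 1/(-80706 + 2*I*sqrt(442))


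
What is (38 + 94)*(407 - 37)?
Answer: 48840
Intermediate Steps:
(38 + 94)*(407 - 37) = 132*370 = 48840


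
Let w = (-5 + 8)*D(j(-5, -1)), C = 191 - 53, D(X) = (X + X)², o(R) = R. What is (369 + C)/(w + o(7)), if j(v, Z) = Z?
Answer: 507/19 ≈ 26.684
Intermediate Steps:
D(X) = 4*X² (D(X) = (2*X)² = 4*X²)
C = 138
w = 12 (w = (-5 + 8)*(4*(-1)²) = 3*(4*1) = 3*4 = 12)
(369 + C)/(w + o(7)) = (369 + 138)/(12 + 7) = 507/19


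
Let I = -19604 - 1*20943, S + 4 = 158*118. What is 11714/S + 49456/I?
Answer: -223446141/377898040 ≈ -0.59129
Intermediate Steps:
S = 18640 (S = -4 + 158*118 = -4 + 18644 = 18640)
I = -40547 (I = -19604 - 20943 = -40547)
11714/S + 49456/I = 11714/18640 + 49456/(-40547) = 11714*(1/18640) + 49456*(-1/40547) = 5857/9320 - 49456/40547 = -223446141/377898040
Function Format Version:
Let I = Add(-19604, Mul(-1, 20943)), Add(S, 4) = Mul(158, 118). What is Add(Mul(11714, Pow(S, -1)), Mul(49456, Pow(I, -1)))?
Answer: Rational(-223446141, 377898040) ≈ -0.59129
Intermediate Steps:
S = 18640 (S = Add(-4, Mul(158, 118)) = Add(-4, 18644) = 18640)
I = -40547 (I = Add(-19604, -20943) = -40547)
Add(Mul(11714, Pow(S, -1)), Mul(49456, Pow(I, -1))) = Add(Mul(11714, Pow(18640, -1)), Mul(49456, Pow(-40547, -1))) = Add(Mul(11714, Rational(1, 18640)), Mul(49456, Rational(-1, 40547))) = Add(Rational(5857, 9320), Rational(-49456, 40547)) = Rational(-223446141, 377898040)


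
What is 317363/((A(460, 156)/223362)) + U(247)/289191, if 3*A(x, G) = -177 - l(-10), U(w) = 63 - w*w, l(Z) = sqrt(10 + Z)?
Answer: -20499834532301360/17062269 ≈ -1.2015e+9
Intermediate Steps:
U(w) = 63 - w**2
A(x, G) = -59 (A(x, G) = (-177 - sqrt(10 - 10))/3 = (-177 - sqrt(0))/3 = (-177 - 1*0)/3 = (-177 + 0)/3 = (1/3)*(-177) = -59)
317363/((A(460, 156)/223362)) + U(247)/289191 = 317363/((-59/223362)) + (63 - 1*247**2)/289191 = 317363/((-59*1/223362)) + (63 - 1*61009)*(1/289191) = 317363/(-59/223362) + (63 - 61009)*(1/289191) = 317363*(-223362/59) - 60946*1/289191 = -70886834406/59 - 60946/289191 = -20499834532301360/17062269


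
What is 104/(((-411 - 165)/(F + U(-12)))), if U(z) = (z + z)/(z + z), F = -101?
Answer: 325/18 ≈ 18.056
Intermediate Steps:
U(z) = 1 (U(z) = (2*z)/((2*z)) = (2*z)*(1/(2*z)) = 1)
104/(((-411 - 165)/(F + U(-12)))) = 104/(((-411 - 165)/(-101 + 1))) = 104/((-576/(-100))) = 104/((-576*(-1/100))) = 104/(144/25) = 104*(25/144) = 325/18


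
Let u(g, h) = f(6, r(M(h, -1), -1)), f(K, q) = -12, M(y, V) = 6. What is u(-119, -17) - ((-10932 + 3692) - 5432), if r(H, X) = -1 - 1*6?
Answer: 12660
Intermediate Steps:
r(H, X) = -7 (r(H, X) = -1 - 6 = -7)
u(g, h) = -12
u(-119, -17) - ((-10932 + 3692) - 5432) = -12 - ((-10932 + 3692) - 5432) = -12 - (-7240 - 5432) = -12 - 1*(-12672) = -12 + 12672 = 12660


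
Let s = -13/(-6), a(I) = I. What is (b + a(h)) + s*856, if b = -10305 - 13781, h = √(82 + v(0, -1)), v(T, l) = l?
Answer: -66667/3 ≈ -22222.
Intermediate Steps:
h = 9 (h = √(82 - 1) = √81 = 9)
s = 13/6 (s = -13*(-⅙) = 13/6 ≈ 2.1667)
b = -24086
(b + a(h)) + s*856 = (-24086 + 9) + (13/6)*856 = -24077 + 5564/3 = -66667/3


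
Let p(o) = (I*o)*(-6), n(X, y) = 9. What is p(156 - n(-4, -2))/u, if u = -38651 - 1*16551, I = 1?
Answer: 63/3943 ≈ 0.015978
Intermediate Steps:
p(o) = -6*o (p(o) = (1*o)*(-6) = o*(-6) = -6*o)
u = -55202 (u = -38651 - 16551 = -55202)
p(156 - n(-4, -2))/u = -6*(156 - 1*9)/(-55202) = -6*(156 - 9)*(-1/55202) = -6*147*(-1/55202) = -882*(-1/55202) = 63/3943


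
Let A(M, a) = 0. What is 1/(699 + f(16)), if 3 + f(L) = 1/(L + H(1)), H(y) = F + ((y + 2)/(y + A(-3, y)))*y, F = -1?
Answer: 18/12529 ≈ 0.0014367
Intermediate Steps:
H(y) = 1 + y (H(y) = -1 + ((y + 2)/(y + 0))*y = -1 + ((2 + y)/y)*y = -1 + (2 + y) = 1 + y)
f(L) = -3 + 1/(2 + L) (f(L) = -3 + 1/(L + (1 + 1)) = -3 + 1/(L + 2) = -3 + 1/(2 + L))
1/(699 + f(16)) = 1/(699 + (-5 - 3*16)/(2 + 16)) = 1/(699 + (-5 - 48)/18) = 1/(699 + (1/18)*(-53)) = 1/(699 - 53/18) = 1/(12529/18) = 18/12529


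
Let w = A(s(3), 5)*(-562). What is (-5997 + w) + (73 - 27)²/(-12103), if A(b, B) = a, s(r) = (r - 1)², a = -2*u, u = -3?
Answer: -113395123/12103 ≈ -9369.2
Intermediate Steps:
a = 6 (a = -2*(-3) = 6)
s(r) = (-1 + r)²
A(b, B) = 6
w = -3372 (w = 6*(-562) = -3372)
(-5997 + w) + (73 - 27)²/(-12103) = (-5997 - 3372) + (73 - 27)²/(-12103) = -9369 + 46²*(-1/12103) = -9369 + 2116*(-1/12103) = -9369 - 2116/12103 = -113395123/12103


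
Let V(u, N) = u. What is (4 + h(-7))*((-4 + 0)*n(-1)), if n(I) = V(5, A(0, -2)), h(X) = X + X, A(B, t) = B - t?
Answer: 200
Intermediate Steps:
h(X) = 2*X
n(I) = 5
(4 + h(-7))*((-4 + 0)*n(-1)) = (4 + 2*(-7))*((-4 + 0)*5) = (4 - 14)*(-4*5) = -10*(-20) = 200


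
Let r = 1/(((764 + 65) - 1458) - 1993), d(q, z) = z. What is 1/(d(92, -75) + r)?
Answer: -2622/196651 ≈ -0.013333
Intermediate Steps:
r = -1/2622 (r = 1/((829 - 1458) - 1993) = 1/(-629 - 1993) = 1/(-2622) = -1/2622 ≈ -0.00038139)
1/(d(92, -75) + r) = 1/(-75 - 1/2622) = 1/(-196651/2622) = -2622/196651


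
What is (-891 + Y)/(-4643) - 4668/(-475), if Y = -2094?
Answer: 23091399/2205425 ≈ 10.470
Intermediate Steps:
(-891 + Y)/(-4643) - 4668/(-475) = (-891 - 2094)/(-4643) - 4668/(-475) = -2985*(-1/4643) - 4668*(-1/475) = 2985/4643 + 4668/475 = 23091399/2205425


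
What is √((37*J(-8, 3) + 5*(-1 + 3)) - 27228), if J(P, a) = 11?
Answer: 9*I*√331 ≈ 163.74*I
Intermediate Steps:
√((37*J(-8, 3) + 5*(-1 + 3)) - 27228) = √((37*11 + 5*(-1 + 3)) - 27228) = √((407 + 5*2) - 27228) = √((407 + 10) - 27228) = √(417 - 27228) = √(-26811) = 9*I*√331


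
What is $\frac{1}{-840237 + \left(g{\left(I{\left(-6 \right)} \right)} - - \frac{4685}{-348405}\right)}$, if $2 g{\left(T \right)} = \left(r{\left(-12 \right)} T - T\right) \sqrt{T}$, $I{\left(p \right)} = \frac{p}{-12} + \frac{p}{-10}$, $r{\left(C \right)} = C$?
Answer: $- \frac{16318887536913816000}{13711733325701661191946421} + \frac{13886563436460 \sqrt{110}}{13711733325701661191946421} \approx -1.1901 \cdot 10^{-6}$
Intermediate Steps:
$I{\left(p \right)} = - \frac{11 p}{60}$ ($I{\left(p \right)} = p \left(- \frac{1}{12}\right) + p \left(- \frac{1}{10}\right) = - \frac{p}{12} - \frac{p}{10} = - \frac{11 p}{60}$)
$g{\left(T \right)} = - \frac{13 T^{\frac{3}{2}}}{2}$ ($g{\left(T \right)} = \frac{\left(- 12 T - T\right) \sqrt{T}}{2} = \frac{- 13 T \sqrt{T}}{2} = \frac{\left(-13\right) T^{\frac{3}{2}}}{2} = - \frac{13 T^{\frac{3}{2}}}{2}$)
$\frac{1}{-840237 + \left(g{\left(I{\left(-6 \right)} \right)} - - \frac{4685}{-348405}\right)} = \frac{1}{-840237 - \left(\frac{937}{69681} + \frac{13 \frac{11 \sqrt{110}}{100}}{2}\right)} = \frac{1}{-840237 - \left(\frac{937}{69681} + \frac{143 \sqrt{110}}{200}\right)} = \frac{1}{- \frac{58548555334}{69681} - \frac{143 \sqrt{110}}{200}}$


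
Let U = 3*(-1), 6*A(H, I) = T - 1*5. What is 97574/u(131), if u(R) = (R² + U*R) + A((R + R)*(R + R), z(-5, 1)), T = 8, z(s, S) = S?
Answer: 195148/33537 ≈ 5.8189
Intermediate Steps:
A(H, I) = ½ (A(H, I) = (8 - 1*5)/6 = (8 - 5)/6 = (⅙)*3 = ½)
U = -3
u(R) = ½ + R² - 3*R (u(R) = (R² - 3*R) + ½ = ½ + R² - 3*R)
97574/u(131) = 97574/(½ + 131² - 3*131) = 97574/(½ + 17161 - 393) = 97574/(33537/2) = 97574*(2/33537) = 195148/33537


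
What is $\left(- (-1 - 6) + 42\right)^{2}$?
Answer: $2401$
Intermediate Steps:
$\left(- (-1 - 6) + 42\right)^{2} = \left(\left(-1\right) \left(-7\right) + 42\right)^{2} = \left(7 + 42\right)^{2} = 49^{2} = 2401$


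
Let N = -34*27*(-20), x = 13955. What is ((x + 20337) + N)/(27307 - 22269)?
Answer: 26326/2519 ≈ 10.451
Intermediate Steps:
N = 18360 (N = -918*(-20) = 18360)
((x + 20337) + N)/(27307 - 22269) = ((13955 + 20337) + 18360)/(27307 - 22269) = (34292 + 18360)/5038 = 52652*(1/5038) = 26326/2519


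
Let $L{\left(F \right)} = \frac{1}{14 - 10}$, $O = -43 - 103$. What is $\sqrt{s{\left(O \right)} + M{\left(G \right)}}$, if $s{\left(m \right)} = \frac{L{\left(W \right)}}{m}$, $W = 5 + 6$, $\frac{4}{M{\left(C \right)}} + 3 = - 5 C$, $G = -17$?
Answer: $\frac{7 \sqrt{137678}}{11972} \approx 0.21695$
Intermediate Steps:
$M{\left(C \right)} = \frac{4}{-3 - 5 C}$
$W = 11$
$O = -146$ ($O = -43 - 103 = -146$)
$L{\left(F \right)} = \frac{1}{4}$
$s{\left(m \right)} = \frac{1}{4 m}$
$\sqrt{s{\left(O \right)} + M{\left(G \right)}} = \sqrt{\frac{1}{4 \left(-146\right)} - \frac{4}{3 + 5 \left(-17\right)}} = \sqrt{\frac{1}{4} \left(- \frac{1}{146}\right) - \frac{4}{3 - 85}} = \sqrt{- \frac{1}{584} - \frac{4}{-82}} = \sqrt{- \frac{1}{584} - - \frac{2}{41}} = \sqrt{- \frac{1}{584} + \frac{2}{41}} = \sqrt{\frac{1127}{23944}} = \frac{7 \sqrt{137678}}{11972}$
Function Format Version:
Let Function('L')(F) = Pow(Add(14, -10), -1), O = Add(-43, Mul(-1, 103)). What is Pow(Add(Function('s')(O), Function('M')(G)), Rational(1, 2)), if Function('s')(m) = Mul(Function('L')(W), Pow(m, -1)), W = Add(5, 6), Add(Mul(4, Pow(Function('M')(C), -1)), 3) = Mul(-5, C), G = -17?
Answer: Mul(Rational(7, 11972), Pow(137678, Rational(1, 2))) ≈ 0.21695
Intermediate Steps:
Function('M')(C) = Mul(4, Pow(Add(-3, Mul(-5, C)), -1))
W = 11
O = -146 (O = Add(-43, -103) = -146)
Function('L')(F) = Rational(1, 4) (Function('L')(F) = Pow(4, -1) = Rational(1, 4))
Function('s')(m) = Mul(Rational(1, 4), Pow(m, -1))
Pow(Add(Function('s')(O), Function('M')(G)), Rational(1, 2)) = Pow(Add(Mul(Rational(1, 4), Pow(-146, -1)), Mul(-4, Pow(Add(3, Mul(5, -17)), -1))), Rational(1, 2)) = Pow(Add(Mul(Rational(1, 4), Rational(-1, 146)), Mul(-4, Pow(Add(3, -85), -1))), Rational(1, 2)) = Pow(Add(Rational(-1, 584), Mul(-4, Pow(-82, -1))), Rational(1, 2)) = Pow(Add(Rational(-1, 584), Mul(-4, Rational(-1, 82))), Rational(1, 2)) = Pow(Add(Rational(-1, 584), Rational(2, 41)), Rational(1, 2)) = Pow(Rational(1127, 23944), Rational(1, 2)) = Mul(Rational(7, 11972), Pow(137678, Rational(1, 2)))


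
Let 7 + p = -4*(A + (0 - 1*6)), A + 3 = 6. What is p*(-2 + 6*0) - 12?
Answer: -22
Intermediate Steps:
A = 3 (A = -3 + 6 = 3)
p = 5 (p = -7 - 4*(3 + (0 - 1*6)) = -7 - 4*(3 + (0 - 6)) = -7 - 4*(3 - 6) = -7 - 4*(-3) = -7 + 12 = 5)
p*(-2 + 6*0) - 12 = 5*(-2 + 6*0) - 12 = 5*(-2 + 0) - 12 = 5*(-2) - 12 = -10 - 12 = -22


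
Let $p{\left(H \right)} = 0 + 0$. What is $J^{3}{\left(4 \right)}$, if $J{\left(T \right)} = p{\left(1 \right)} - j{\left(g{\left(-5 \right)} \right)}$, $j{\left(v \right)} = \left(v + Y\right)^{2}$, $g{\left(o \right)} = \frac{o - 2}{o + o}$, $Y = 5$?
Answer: $- \frac{34296447249}{1000000} \approx -34296.0$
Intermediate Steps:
$g{\left(o \right)} = \frac{-2 + o}{2 o}$
$j{\left(v \right)} = \left(5 + v\right)^{2}$ ($j{\left(v \right)} = \left(v + 5\right)^{2} = \left(5 + v\right)^{2}$)
$p{\left(H \right)} = 0$
$J{\left(T \right)} = - \frac{3249}{100}$ ($J{\left(T \right)} = 0 - \left(5 + \frac{-2 - 5}{2 \left(-5\right)}\right)^{2} = 0 - \left(5 + \frac{1}{2} \left(- \frac{1}{5}\right) \left(-7\right)\right)^{2} = 0 - \left(5 + \frac{7}{10}\right)^{2} = 0 - \left(\frac{57}{10}\right)^{2} = 0 - \frac{3249}{100} = - \frac{3249}{100}$)
$J^{3}{\left(4 \right)} = \left(- \frac{3249}{100}\right)^{3} = - \frac{34296447249}{1000000}$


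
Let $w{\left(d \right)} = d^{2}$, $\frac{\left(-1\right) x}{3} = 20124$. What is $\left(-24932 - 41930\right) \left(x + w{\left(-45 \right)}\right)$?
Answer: $3901197114$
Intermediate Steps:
$x = -60372$ ($x = \left(-3\right) 20124 = -60372$)
$\left(-24932 - 41930\right) \left(x + w{\left(-45 \right)}\right) = \left(-24932 - 41930\right) \left(-60372 + \left(-45\right)^{2}\right) = - 66862 \left(-60372 + 2025\right) = \left(-66862\right) \left(-58347\right) = 3901197114$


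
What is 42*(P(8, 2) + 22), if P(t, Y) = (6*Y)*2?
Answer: 1932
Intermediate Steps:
P(t, Y) = 12*Y
42*(P(8, 2) + 22) = 42*(12*2 + 22) = 42*(24 + 22) = 42*46 = 1932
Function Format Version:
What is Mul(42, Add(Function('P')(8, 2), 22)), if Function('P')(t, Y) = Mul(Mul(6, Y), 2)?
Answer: 1932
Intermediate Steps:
Function('P')(t, Y) = Mul(12, Y)
Mul(42, Add(Function('P')(8, 2), 22)) = Mul(42, Add(Mul(12, 2), 22)) = Mul(42, Add(24, 22)) = Mul(42, 46) = 1932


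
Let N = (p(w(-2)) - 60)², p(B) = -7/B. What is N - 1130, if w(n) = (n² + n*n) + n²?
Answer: 365809/144 ≈ 2540.3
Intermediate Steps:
w(n) = 3*n² (w(n) = (n² + n²) + n² = 2*n² + n² = 3*n²)
N = 528529/144 (N = (-7/(3*(-2)²) - 60)² = (-7/(3*4) - 60)² = (-7/12 - 60)² = (-727/12)² = 528529/144 ≈ 3670.3)
N - 1130 = 528529/144 - 1130 = 365809/144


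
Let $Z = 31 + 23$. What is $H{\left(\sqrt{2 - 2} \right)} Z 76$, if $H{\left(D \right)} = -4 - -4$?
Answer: $0$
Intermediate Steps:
$H{\left(D \right)} = 0$ ($H{\left(D \right)} = -4 + 4 = 0$)
$Z = 54$
$H{\left(\sqrt{2 - 2} \right)} Z 76 = 0 \cdot 54 \cdot 76 = 0 \cdot 76 = 0$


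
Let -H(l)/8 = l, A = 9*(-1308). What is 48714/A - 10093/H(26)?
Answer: 9056857/204048 ≈ 44.386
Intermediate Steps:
A = -11772
H(l) = -8*l
48714/A - 10093/H(26) = 48714/(-11772) - 10093/((-8*26)) = 48714*(-1/11772) - 10093/(-208) = -8119/1962 - 10093*(-1/208) = -8119/1962 + 10093/208 = 9056857/204048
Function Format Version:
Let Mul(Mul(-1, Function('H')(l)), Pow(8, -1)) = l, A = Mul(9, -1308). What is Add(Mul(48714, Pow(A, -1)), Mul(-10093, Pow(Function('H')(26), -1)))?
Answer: Rational(9056857, 204048) ≈ 44.386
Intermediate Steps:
A = -11772
Function('H')(l) = Mul(-8, l)
Add(Mul(48714, Pow(A, -1)), Mul(-10093, Pow(Function('H')(26), -1))) = Add(Mul(48714, Pow(-11772, -1)), Mul(-10093, Pow(Mul(-8, 26), -1))) = Add(Mul(48714, Rational(-1, 11772)), Mul(-10093, Pow(-208, -1))) = Add(Rational(-8119, 1962), Mul(-10093, Rational(-1, 208))) = Add(Rational(-8119, 1962), Rational(10093, 208)) = Rational(9056857, 204048)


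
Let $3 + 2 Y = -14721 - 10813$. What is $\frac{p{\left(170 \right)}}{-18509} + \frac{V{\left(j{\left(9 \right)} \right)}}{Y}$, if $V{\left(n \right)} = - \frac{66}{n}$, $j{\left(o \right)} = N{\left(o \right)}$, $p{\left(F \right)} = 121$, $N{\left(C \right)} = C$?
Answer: $- \frac{8455535}{1417992999} \approx -0.005963$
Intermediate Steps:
$Y = - \frac{25537}{2}$ ($Y = - \frac{3}{2} + \frac{-14721 - 10813}{2} = - \frac{3}{2} + \frac{1}{2} \left(-25534\right) = - \frac{3}{2} - 12767 = - \frac{25537}{2} \approx -12769.0$)
$j{\left(o \right)} = o$
$\frac{p{\left(170 \right)}}{-18509} + \frac{V{\left(j{\left(9 \right)} \right)}}{Y} = \frac{121}{-18509} + \frac{\left(-66\right) \frac{1}{9}}{- \frac{25537}{2}} = 121 \left(- \frac{1}{18509}\right) + \left(-66\right) \frac{1}{9} \left(- \frac{2}{25537}\right) = - \frac{121}{18509} - - \frac{44}{76611} = - \frac{121}{18509} + \frac{44}{76611} = - \frac{8455535}{1417992999}$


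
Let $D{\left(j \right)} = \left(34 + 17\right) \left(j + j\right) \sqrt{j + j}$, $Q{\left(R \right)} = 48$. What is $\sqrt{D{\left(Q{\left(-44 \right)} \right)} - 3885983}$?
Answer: $\sqrt{-3885983 + 19584 \sqrt{6}} \approx 1959.1 i$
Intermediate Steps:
$D{\left(j \right)} = 102 \sqrt{2} j^{\frac{3}{2}}$ ($D{\left(j \right)} = 51 \cdot 2 j \sqrt{2 j} = 102 j \sqrt{2} \sqrt{j} = 102 \sqrt{2} j^{\frac{3}{2}}$)
$\sqrt{D{\left(Q{\left(-44 \right)} \right)} - 3885983} = \sqrt{102 \sqrt{2} \cdot 48^{\frac{3}{2}} - 3885983} = \sqrt{102 \sqrt{2} \cdot 192 \sqrt{3} - 3885983} = \sqrt{19584 \sqrt{6} - 3885983} = \sqrt{-3885983 + 19584 \sqrt{6}}$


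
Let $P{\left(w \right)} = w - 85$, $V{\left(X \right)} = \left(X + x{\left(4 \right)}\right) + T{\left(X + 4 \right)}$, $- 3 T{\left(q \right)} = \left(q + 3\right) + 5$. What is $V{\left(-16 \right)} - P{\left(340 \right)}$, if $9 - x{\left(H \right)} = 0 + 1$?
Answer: $- \frac{785}{3} \approx -261.67$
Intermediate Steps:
$x{\left(H \right)} = 8$ ($x{\left(H \right)} = 9 - \left(0 + 1\right) = 9 - 1 = 8$)
$T{\left(q \right)} = - \frac{8}{3} - \frac{q}{3}$ ($T{\left(q \right)} = - \frac{\left(q + 3\right) + 5}{3} = - \frac{\left(3 + q\right) + 5}{3} = - \frac{8 + q}{3} = - \frac{8}{3} - \frac{q}{3}$)
$V{\left(X \right)} = 4 + \frac{2 X}{3}$ ($V{\left(X \right)} = \left(X + 8\right) - \left(\frac{8}{3} + \frac{X + 4}{3}\right) = \left(8 + X\right) - \left(\frac{8}{3} + \frac{4 + X}{3}\right) = \left(8 + X\right) - \left(4 + \frac{X}{3}\right) = 4 + \frac{2 X}{3}$)
$P{\left(w \right)} = -85 + w$
$V{\left(-16 \right)} - P{\left(340 \right)} = \left(4 + \frac{2}{3} \left(-16\right)\right) - \left(-85 + 340\right) = \left(4 - \frac{32}{3}\right) - 255 = - \frac{20}{3} - 255 = - \frac{785}{3}$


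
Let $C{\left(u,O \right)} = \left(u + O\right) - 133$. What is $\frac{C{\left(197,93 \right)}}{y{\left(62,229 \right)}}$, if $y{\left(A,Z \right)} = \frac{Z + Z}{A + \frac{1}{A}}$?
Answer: $\frac{603665}{28396} \approx 21.259$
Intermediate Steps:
$y{\left(A,Z \right)} = \frac{2 Z}{A + \frac{1}{A}}$
$C{\left(u,O \right)} = -133 + O + u$ ($C{\left(u,O \right)} = \left(O + u\right) - 133 = -133 + O + u$)
$\frac{C{\left(197,93 \right)}}{y{\left(62,229 \right)}} = \frac{-133 + 93 + 197}{2 \cdot 62 \cdot 229 \frac{1}{1 + 62^{2}}} = \frac{157}{2 \cdot 62 \cdot 229 \frac{1}{1 + 3844}} = \frac{157}{2 \cdot 62 \cdot 229 \cdot \frac{1}{3845}} = \frac{157}{\frac{28396}{3845}} = 157 \cdot \frac{3845}{28396} = \frac{603665}{28396}$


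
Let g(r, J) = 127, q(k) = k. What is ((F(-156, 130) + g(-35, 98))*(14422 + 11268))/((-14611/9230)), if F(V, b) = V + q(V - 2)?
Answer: 44341196900/14611 ≈ 3.0348e+6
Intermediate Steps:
F(V, b) = -2 + 2*V (F(V, b) = V + (V - 2) = V + (-2 + V) = -2 + 2*V)
((F(-156, 130) + g(-35, 98))*(14422 + 11268))/((-14611/9230)) = (((-2 + 2*(-156)) + 127)*(14422 + 11268))/((-14611/9230)) = (((-2 - 312) + 127)*25690)/((-14611*1/9230)) = ((-314 + 127)*25690)/(-14611/9230) = -187*25690*(-9230/14611) = -4804030*(-9230/14611) = 44341196900/14611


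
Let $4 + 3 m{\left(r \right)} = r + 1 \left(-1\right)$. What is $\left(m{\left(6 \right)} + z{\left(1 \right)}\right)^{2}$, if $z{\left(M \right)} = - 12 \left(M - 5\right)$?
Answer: $\frac{21025}{9} \approx 2336.1$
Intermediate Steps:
$m{\left(r \right)} = - \frac{5}{3} + \frac{r}{3}$ ($m{\left(r \right)} = - \frac{4}{3} + \frac{r + 1 \left(-1\right)}{3} = - \frac{4}{3} + \frac{r - 1}{3} = - \frac{4}{3} + \frac{-1 + r}{3} = - \frac{4}{3} + \left(- \frac{1}{3} + \frac{r}{3}\right) = - \frac{5}{3} + \frac{r}{3}$)
$z{\left(M \right)} = 60 - 12 M$ ($z{\left(M \right)} = - 12 \left(-5 + M\right) = 60 - 12 M$)
$\left(m{\left(6 \right)} + z{\left(1 \right)}\right)^{2} = \left(\left(- \frac{5}{3} + \frac{1}{3} \cdot 6\right) + \left(60 - 12\right)\right)^{2} = \left(\left(- \frac{5}{3} + 2\right) + \left(60 - 12\right)\right)^{2} = \left(\frac{1}{3} + 48\right)^{2} = \left(\frac{145}{3}\right)^{2} = \frac{21025}{9}$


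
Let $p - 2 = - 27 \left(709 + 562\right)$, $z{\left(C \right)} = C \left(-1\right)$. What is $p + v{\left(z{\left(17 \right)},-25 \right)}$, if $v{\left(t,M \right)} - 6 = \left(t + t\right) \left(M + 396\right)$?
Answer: $-46923$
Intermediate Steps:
$z{\left(C \right)} = - C$
$v{\left(t,M \right)} = 6 + 2 t \left(396 + M\right)$ ($v{\left(t,M \right)} = 6 + \left(t + t\right) \left(M + 396\right) = 6 + 2 t \left(396 + M\right)$)
$p = -34315$ ($p = 2 - 27 \left(709 + 562\right) = 2 - 34317 = -34315$)
$p + v{\left(z{\left(17 \right)},-25 \right)} = -34315 + \left(6 + 792 \left(\left(-1\right) 17\right) + 2 \left(-25\right) \left(\left(-1\right) 17\right)\right) = -34315 + \left(6 + 792 \left(-17\right) + 2 \left(-25\right) \left(-17\right)\right) = -34315 + \left(6 - 13464 + 850\right) = -34315 - 12608 = -46923$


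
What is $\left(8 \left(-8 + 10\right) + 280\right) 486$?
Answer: $143856$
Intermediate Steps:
$\left(8 \left(-8 + 10\right) + 280\right) 486 = \left(8 \cdot 2 + 280\right) 486 = \left(16 + 280\right) 486 = 296 \cdot 486 = 143856$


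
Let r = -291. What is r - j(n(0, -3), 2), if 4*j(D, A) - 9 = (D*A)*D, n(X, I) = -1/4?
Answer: -9385/32 ≈ -293.28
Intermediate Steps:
n(X, I) = -1/4 (n(X, I) = -1*1/4 = -1/4)
j(D, A) = 9/4 + A*D**2/4 (j(D, A) = 9/4 + ((D*A)*D)/4 = 9/4 + ((A*D)*D)/4 = 9/4 + (A*D**2)/4 = 9/4 + A*D**2/4)
r - j(n(0, -3), 2) = -291 - (9/4 + (1/4)*2*(-1/4)**2) = -291 - (9/4 + (1/4)*2*(1/16)) = -291 - (9/4 + 1/32) = -291 - 1*73/32 = -291 - 73/32 = -9385/32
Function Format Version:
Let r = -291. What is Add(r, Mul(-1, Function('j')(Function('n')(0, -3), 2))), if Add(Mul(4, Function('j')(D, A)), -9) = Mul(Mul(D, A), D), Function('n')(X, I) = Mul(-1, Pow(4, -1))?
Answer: Rational(-9385, 32) ≈ -293.28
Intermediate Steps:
Function('n')(X, I) = Rational(-1, 4) (Function('n')(X, I) = Mul(-1, Rational(1, 4)) = Rational(-1, 4))
Function('j')(D, A) = Add(Rational(9, 4), Mul(Rational(1, 4), A, Pow(D, 2))) (Function('j')(D, A) = Add(Rational(9, 4), Mul(Rational(1, 4), Mul(Mul(D, A), D))) = Add(Rational(9, 4), Mul(Rational(1, 4), Mul(Mul(A, D), D))) = Add(Rational(9, 4), Mul(Rational(1, 4), Mul(A, Pow(D, 2)))) = Add(Rational(9, 4), Mul(Rational(1, 4), A, Pow(D, 2))))
Add(r, Mul(-1, Function('j')(Function('n')(0, -3), 2))) = Add(-291, Mul(-1, Add(Rational(9, 4), Mul(Rational(1, 4), 2, Pow(Rational(-1, 4), 2))))) = Add(-291, Mul(-1, Add(Rational(9, 4), Mul(Rational(1, 4), 2, Rational(1, 16))))) = Add(-291, Mul(-1, Add(Rational(9, 4), Rational(1, 32)))) = Add(-291, Mul(-1, Rational(73, 32))) = Add(-291, Rational(-73, 32)) = Rational(-9385, 32)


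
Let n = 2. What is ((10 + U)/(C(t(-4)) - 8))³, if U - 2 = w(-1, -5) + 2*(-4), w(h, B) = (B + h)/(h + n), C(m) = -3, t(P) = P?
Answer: 8/1331 ≈ 0.0060105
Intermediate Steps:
w(h, B) = (B + h)/(2 + h) (w(h, B) = (B + h)/(h + 2) = (B + h)/(2 + h))
U = -12 (U = 2 + ((-5 - 1)/(2 - 1) + 2*(-4)) = 2 + (-6/1 - 8) = 2 + (1*(-6) - 8) = 2 + (-6 - 8) = 2 - 14 = -12)
((10 + U)/(C(t(-4)) - 8))³ = ((10 - 12)/(-3 - 8))³ = (-2/(-11))³ = (-2*(-1/11))³ = (2/11)³ = 8/1331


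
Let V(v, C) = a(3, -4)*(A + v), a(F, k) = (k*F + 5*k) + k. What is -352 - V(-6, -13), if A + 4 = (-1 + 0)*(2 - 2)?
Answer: -712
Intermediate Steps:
a(F, k) = 6*k + F*k (a(F, k) = (F*k + 5*k) + k = (5*k + F*k) + k = 6*k + F*k)
A = -4 (A = -4 + (-1 + 0)*(2 - 2) = -4 - 1*0 = -4 + 0 = -4)
V(v, C) = 144 - 36*v (V(v, C) = (-4*(6 + 3))*(-4 + v) = (-4*9)*(-4 + v) = -36*(-4 + v) = 144 - 36*v)
-352 - V(-6, -13) = -352 - (144 - 36*(-6)) = -352 - (144 + 216) = -352 - 1*360 = -352 - 360 = -712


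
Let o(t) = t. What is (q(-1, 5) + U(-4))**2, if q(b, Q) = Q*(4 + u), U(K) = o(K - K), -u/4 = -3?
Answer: 6400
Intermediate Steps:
u = 12 (u = -4*(-3) = 12)
U(K) = 0 (U(K) = K - K = 0)
q(b, Q) = 16*Q (q(b, Q) = Q*(4 + 12) = Q*16 = 16*Q)
(q(-1, 5) + U(-4))**2 = (16*5 + 0)**2 = (80 + 0)**2 = 80**2 = 6400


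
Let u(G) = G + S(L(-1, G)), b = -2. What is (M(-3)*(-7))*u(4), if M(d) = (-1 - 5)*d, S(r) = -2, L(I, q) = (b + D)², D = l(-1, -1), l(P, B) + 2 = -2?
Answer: -252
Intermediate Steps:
l(P, B) = -4 (l(P, B) = -2 - 2 = -4)
D = -4
L(I, q) = 36 (L(I, q) = (-2 - 4)² = (-6)² = 36)
u(G) = -2 + G (u(G) = G - 2 = -2 + G)
M(d) = -6*d
(M(-3)*(-7))*u(4) = (-6*(-3)*(-7))*(-2 + 4) = (18*(-7))*2 = -126*2 = -252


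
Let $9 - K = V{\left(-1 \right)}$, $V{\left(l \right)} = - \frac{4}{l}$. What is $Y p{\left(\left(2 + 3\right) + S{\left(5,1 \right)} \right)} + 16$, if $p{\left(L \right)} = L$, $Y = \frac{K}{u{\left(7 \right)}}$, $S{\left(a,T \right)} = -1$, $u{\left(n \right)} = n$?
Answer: $\frac{132}{7} \approx 18.857$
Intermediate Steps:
$K = 5$ ($K = 9 - - \frac{4}{-1} = 9 - \left(-4\right) \left(-1\right) = 9 - 4 = 5$)
$Y = \frac{5}{7} \approx 0.71429$
$Y p{\left(\left(2 + 3\right) + S{\left(5,1 \right)} \right)} + 16 = \frac{5 \left(\left(2 + 3\right) - 1\right)}{7} + 16 = \frac{5 \left(5 - 1\right)}{7} + 16 = \frac{5}{7} \cdot 4 + 16 = \frac{20}{7} + 16 = \frac{132}{7}$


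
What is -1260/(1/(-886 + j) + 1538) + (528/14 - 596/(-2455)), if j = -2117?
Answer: 2947660051696/79370864405 ≈ 37.138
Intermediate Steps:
-1260/(1/(-886 + j) + 1538) + (528/14 - 596/(-2455)) = -1260/(1/(-886 - 2117) + 1538) + (528/14 - 596/(-2455)) = -1260/(1/(-3003) + 1538) + (528*(1/14) - 596*(-1/2455)) = -1260/(-1/3003 + 1538) + (264/7 + 596/2455) = -1260/4618613/3003 + 652292/17185 = -1260*3003/4618613 + 652292/17185 = -3783780/4618613 + 652292/17185 = 2947660051696/79370864405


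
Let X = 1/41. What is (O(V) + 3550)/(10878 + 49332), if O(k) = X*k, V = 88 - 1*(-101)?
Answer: 145739/2468610 ≈ 0.059037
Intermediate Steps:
V = 189 (V = 88 + 101 = 189)
X = 1/41 ≈ 0.024390
O(k) = k/41
(O(V) + 3550)/(10878 + 49332) = ((1/41)*189 + 3550)/(10878 + 49332) = (189/41 + 3550)/60210 = (145739/41)*(1/60210) = 145739/2468610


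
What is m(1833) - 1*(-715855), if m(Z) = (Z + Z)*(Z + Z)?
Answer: 14155411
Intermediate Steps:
m(Z) = 4*Z**2 (m(Z) = (2*Z)*(2*Z) = 4*Z**2)
m(1833) - 1*(-715855) = 4*1833**2 - 1*(-715855) = 4*3359889 + 715855 = 13439556 + 715855 = 14155411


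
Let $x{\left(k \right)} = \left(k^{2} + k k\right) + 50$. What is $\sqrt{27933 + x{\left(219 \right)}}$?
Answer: $\sqrt{123905} \approx 352.0$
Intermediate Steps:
$x{\left(k \right)} = 50 + 2 k^{2}$ ($x{\left(k \right)} = \left(k^{2} + k^{2}\right) + 50 = 2 k^{2} + 50 = 50 + 2 k^{2}$)
$\sqrt{27933 + x{\left(219 \right)}} = \sqrt{27933 + \left(50 + 2 \cdot 219^{2}\right)} = \sqrt{27933 + \left(50 + 2 \cdot 47961\right)} = \sqrt{27933 + \left(50 + 95922\right)} = \sqrt{27933 + 95972} = \sqrt{123905}$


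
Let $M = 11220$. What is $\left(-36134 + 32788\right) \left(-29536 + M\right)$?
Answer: $61285336$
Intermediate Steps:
$\left(-36134 + 32788\right) \left(-29536 + M\right) = \left(-36134 + 32788\right) \left(-29536 + 11220\right) = \left(-3346\right) \left(-18316\right) = 61285336$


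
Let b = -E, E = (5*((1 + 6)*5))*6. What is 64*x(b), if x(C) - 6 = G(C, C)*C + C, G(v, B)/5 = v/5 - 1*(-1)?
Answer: 70157184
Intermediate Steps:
G(v, B) = 5 + v (G(v, B) = 5*(v/5 - 1*(-1)) = 5*(v*(⅕) + 1) = 5*(v/5 + 1) = 5*(1 + v/5) = 5 + v)
E = 1050 (E = (5*(7*5))*6 = (5*35)*6 = 175*6 = 1050)
b = -1050 (b = -1*1050 = -1050)
x(C) = 6 + C + C*(5 + C) (x(C) = 6 + ((5 + C)*C + C) = 6 + (C*(5 + C) + C) = 6 + (C + C*(5 + C)) = 6 + C + C*(5 + C))
64*x(b) = 64*(6 - 1050 - 1050*(5 - 1050)) = 64*(6 - 1050 - 1050*(-1045)) = 64*(6 - 1050 + 1097250) = 64*1096206 = 70157184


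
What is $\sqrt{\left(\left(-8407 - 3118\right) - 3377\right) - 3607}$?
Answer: $i \sqrt{18509} \approx 136.05 i$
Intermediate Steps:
$\sqrt{\left(\left(-8407 - 3118\right) - 3377\right) - 3607} = \sqrt{\left(-11525 - 3377\right) - 3607} = \sqrt{-14902 - 3607} = \sqrt{-18509} = i \sqrt{18509}$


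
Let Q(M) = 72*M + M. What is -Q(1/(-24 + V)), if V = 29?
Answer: -73/5 ≈ -14.600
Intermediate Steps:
Q(M) = 73*M
-Q(1/(-24 + V)) = -73/(-24 + 29) = -73/5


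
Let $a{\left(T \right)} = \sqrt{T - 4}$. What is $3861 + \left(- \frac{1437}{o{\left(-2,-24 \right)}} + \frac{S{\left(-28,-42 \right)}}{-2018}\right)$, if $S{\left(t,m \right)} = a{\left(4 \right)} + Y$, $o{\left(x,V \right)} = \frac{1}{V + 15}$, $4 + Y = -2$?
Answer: $\frac{16945149}{1009} \approx 16794.0$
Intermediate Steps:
$Y = -6$ ($Y = -4 - 2 = -6$)
$a{\left(T \right)} = \sqrt{-4 + T}$
$o{\left(x,V \right)} = \frac{1}{15 + V}$
$S{\left(t,m \right)} = -6$ ($S{\left(t,m \right)} = \sqrt{-4 + 4} - 6 = \sqrt{0} - 6 = 0 - 6 = -6$)
$3861 + \left(- \frac{1437}{o{\left(-2,-24 \right)}} + \frac{S{\left(-28,-42 \right)}}{-2018}\right) = 3861 - \left(-12933 - \frac{3}{1009}\right) = 3861 - \left(- \frac{3}{1009} + \frac{1437}{\frac{1}{-9}}\right) = 3861 - \left(- \frac{3}{1009} + \frac{1437}{- \frac{1}{9}}\right) = 3861 + \left(\left(-1437\right) \left(-9\right) + \frac{3}{1009}\right) = 3861 + \left(12933 + \frac{3}{1009}\right) = 3861 + \frac{13049400}{1009} = \frac{16945149}{1009}$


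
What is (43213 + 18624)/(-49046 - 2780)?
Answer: -61837/51826 ≈ -1.1932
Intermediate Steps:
(43213 + 18624)/(-49046 - 2780) = 61837/(-51826) = 61837*(-1/51826) = -61837/51826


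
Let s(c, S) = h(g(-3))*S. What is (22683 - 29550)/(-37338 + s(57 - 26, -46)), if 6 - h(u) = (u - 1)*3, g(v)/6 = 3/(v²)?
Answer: 763/4164 ≈ 0.18324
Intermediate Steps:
g(v) = 18/v² (g(v) = 6*(3/(v²)) = 6*(3/v²) = 18/v²)
h(u) = 9 - 3*u (h(u) = 6 - (u - 1)*3 = 6 - (-1 + u)*3 = 6 - (-3 + 3*u) = 6 + (3 - 3*u) = 9 - 3*u)
s(c, S) = 3*S (s(c, S) = (9 - 54/(-3)²)*S = (9 - 54/9)*S = (9 - 3*2)*S = (9 - 6)*S = 3*S)
(22683 - 29550)/(-37338 + s(57 - 26, -46)) = (22683 - 29550)/(-37338 + 3*(-46)) = -6867/(-37338 - 138) = -6867/(-37476) = -6867*(-1/37476) = 763/4164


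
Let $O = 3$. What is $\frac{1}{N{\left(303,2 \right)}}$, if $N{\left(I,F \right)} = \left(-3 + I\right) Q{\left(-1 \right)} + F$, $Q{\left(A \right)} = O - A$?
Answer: $\frac{1}{1202} \approx 0.00083195$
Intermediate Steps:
$Q{\left(A \right)} = 3 - A$
$N{\left(I,F \right)} = -12 + F + 4 I$ ($N{\left(I,F \right)} = \left(-3 + I\right) \left(3 - -1\right) + F = \left(-3 + I\right) \left(3 + 1\right) + F = \left(-3 + I\right) 4 + F = \left(-12 + 4 I\right) + F = -12 + F + 4 I$)
$\frac{1}{N{\left(303,2 \right)}} = \frac{1}{-12 + 2 + 4 \cdot 303} = \frac{1}{-12 + 2 + 1212} = \frac{1}{1202}$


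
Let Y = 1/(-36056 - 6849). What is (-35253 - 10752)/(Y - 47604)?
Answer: 1973844525/2042449621 ≈ 0.96641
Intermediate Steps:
Y = -1/42905 (Y = 1/(-42905) = -1/42905 ≈ -2.3307e-5)
(-35253 - 10752)/(Y - 47604) = (-35253 - 10752)/(-1/42905 - 47604) = -46005/(-2042449621/42905) = -46005*(-42905/2042449621) = 1973844525/2042449621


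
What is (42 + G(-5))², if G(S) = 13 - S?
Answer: 3600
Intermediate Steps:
(42 + G(-5))² = (42 + (13 - 1*(-5)))² = (42 + (13 + 5))² = (42 + 18)² = 60² = 3600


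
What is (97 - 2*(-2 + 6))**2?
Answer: 7921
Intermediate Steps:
(97 - 2*(-2 + 6))**2 = (97 - 2*4)**2 = (97 - 8)**2 = 89**2 = 7921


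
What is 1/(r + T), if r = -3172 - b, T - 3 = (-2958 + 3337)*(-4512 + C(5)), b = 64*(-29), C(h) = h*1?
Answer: -1/1709466 ≈ -5.8498e-7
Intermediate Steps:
C(h) = h
b = -1856
T = -1708150 (T = 3 + (-2958 + 3337)*(-4512 + 5) = 3 + 379*(-4507) = 3 - 1708153 = -1708150)
r = -1316 (r = -3172 - 1*(-1856) = -3172 + 1856 = -1316)
1/(r + T) = 1/(-1316 - 1708150) = 1/(-1709466) = -1/1709466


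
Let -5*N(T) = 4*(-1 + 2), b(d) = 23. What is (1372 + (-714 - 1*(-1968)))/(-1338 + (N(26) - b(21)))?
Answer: -13130/6809 ≈ -1.9283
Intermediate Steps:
N(T) = -4/5 (N(T) = -4*(-1 + 2)/5 = -4/5)
(1372 + (-714 - 1*(-1968)))/(-1338 + (N(26) - b(21))) = (1372 + (-714 - 1*(-1968)))/(-1338 + (-4/5 - 1*23)) = (1372 + (-714 + 1968))/(-1338 + (-4/5 - 23)) = (1372 + 1254)/(-1338 - 119/5) = 2626/(-6809/5) = 2626*(-5/6809) = -13130/6809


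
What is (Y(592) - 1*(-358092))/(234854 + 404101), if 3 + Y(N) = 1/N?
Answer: 211988689/378261360 ≈ 0.56043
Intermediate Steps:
Y(N) = -3 + 1/N
(Y(592) - 1*(-358092))/(234854 + 404101) = ((-3 + 1/592) - 1*(-358092))/(234854 + 404101) = ((-3 + 1/592) + 358092)/638955 = (-1775/592 + 358092)*(1/638955) = (211988689/592)*(1/638955) = 211988689/378261360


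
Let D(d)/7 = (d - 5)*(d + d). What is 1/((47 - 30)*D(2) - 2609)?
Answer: -1/4037 ≈ -0.00024771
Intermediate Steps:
D(d) = 14*d*(-5 + d) (D(d) = 7*((d - 5)*(d + d)) = 7*((-5 + d)*(2*d)) = 7*(2*d*(-5 + d)) = 14*d*(-5 + d))
1/((47 - 30)*D(2) - 2609) = 1/((47 - 30)*(14*2*(-5 + 2)) - 2609) = 1/(17*(14*2*(-3)) - 2609) = 1/(17*(-84) - 2609) = 1/(-1428 - 2609) = 1/(-4037) = -1/4037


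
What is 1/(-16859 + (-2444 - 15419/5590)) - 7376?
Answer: -796011943654/107919189 ≈ -7376.0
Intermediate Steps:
1/(-16859 + (-2444 - 15419/5590)) - 7376 = 1/(-16859 - 13677379/5590) - 7376 = 1/(-107919189/5590) - 7376 = -5590/107919189 - 7376 = -796011943654/107919189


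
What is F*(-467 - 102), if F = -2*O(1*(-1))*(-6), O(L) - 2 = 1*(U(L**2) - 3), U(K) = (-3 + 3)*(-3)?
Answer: 6828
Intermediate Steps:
U(K) = 0 (U(K) = 0*(-3) = 0)
O(L) = -1 (O(L) = 2 + 1*(0 - 3) = 2 + 1*(-3) = 2 - 3 = -1)
F = -12 (F = -2*(-1)*(-6) = 2*(-6) = -12)
F*(-467 - 102) = -12*(-467 - 102) = -12*(-569) = 6828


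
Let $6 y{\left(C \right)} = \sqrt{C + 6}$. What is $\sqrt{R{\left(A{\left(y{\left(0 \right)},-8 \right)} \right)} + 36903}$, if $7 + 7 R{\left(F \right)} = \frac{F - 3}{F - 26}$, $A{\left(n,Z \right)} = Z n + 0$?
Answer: $\frac{\sqrt{282079014 + 14465640 \sqrt{6}}}{14 \sqrt{39 + 2 \sqrt{6}}} \approx 192.1$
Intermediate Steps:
$y{\left(C \right)} = \frac{\sqrt{6 + C}}{6}$ ($y{\left(C \right)} = \frac{\sqrt{C + 6}}{6} = \frac{\sqrt{6 + C}}{6}$)
$A{\left(n,Z \right)} = Z n$
$R{\left(F \right)} = -1 + \frac{-3 + F}{7 \left(-26 + F\right)}$ ($R{\left(F \right)} = -1 + \frac{\left(F - 3\right) \frac{1}{F - 26}}{7} = -1 + \frac{\left(-3 + F\right) \frac{1}{-26 + F}}{7} = -1 + \frac{\frac{1}{-26 + F} \left(-3 + F\right)}{7} = -1 + \frac{-3 + F}{7 \left(-26 + F\right)}$)
$\sqrt{R{\left(A{\left(y{\left(0 \right)},-8 \right)} \right)} + 36903} = \sqrt{\frac{179 - 6 \left(- 8 \frac{\sqrt{6 + 0}}{6}\right)}{7 \left(-26 - 8 \frac{\sqrt{6 + 0}}{6}\right)} + 36903} = \sqrt{\frac{179 - 6 \left(- 8 \frac{\sqrt{6}}{6}\right)}{7 \left(-26 - 8 \frac{\sqrt{6}}{6}\right)} + 36903} = \sqrt{\frac{179 - 6 \left(- \frac{4 \sqrt{6}}{3}\right)}{7 \left(-26 - \frac{4 \sqrt{6}}{3}\right)} + 36903} = \sqrt{\frac{179 + 8 \sqrt{6}}{7 \left(-26 - \frac{4 \sqrt{6}}{3}\right)} + 36903} = \sqrt{36903 + \frac{179 + 8 \sqrt{6}}{7 \left(-26 - \frac{4 \sqrt{6}}{3}\right)}}$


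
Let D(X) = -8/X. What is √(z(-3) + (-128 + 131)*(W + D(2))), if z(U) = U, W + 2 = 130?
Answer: 3*√41 ≈ 19.209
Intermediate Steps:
W = 128 (W = -2 + 130 = 128)
√(z(-3) + (-128 + 131)*(W + D(2))) = √(-3 + (-128 + 131)*(128 - 8/2)) = √(-3 + 3*(128 - 8*½)) = √(-3 + 3*(128 - 4)) = √(-3 + 3*124) = √(-3 + 372) = √369 = 3*√41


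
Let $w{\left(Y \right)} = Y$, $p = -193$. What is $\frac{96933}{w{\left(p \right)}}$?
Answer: $- \frac{96933}{193} \approx -502.24$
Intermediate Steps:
$\frac{96933}{w{\left(p \right)}} = \frac{96933}{-193} = 96933 \left(- \frac{1}{193}\right) = - \frac{96933}{193}$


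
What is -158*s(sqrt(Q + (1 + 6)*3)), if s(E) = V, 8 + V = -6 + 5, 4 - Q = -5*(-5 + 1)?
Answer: 1422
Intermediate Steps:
Q = -16 (Q = 4 - (-5)*(-5 + 1) = 4 - (-5)*(-4) = 4 - 1*20 = 4 - 20 = -16)
V = -9 (V = -8 + (-6 + 5) = -8 - 1 = -9)
s(E) = -9
-158*s(sqrt(Q + (1 + 6)*3)) = -158*(-9) = 1422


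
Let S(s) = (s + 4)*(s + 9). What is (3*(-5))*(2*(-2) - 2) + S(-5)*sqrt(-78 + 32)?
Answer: 90 - 4*I*sqrt(46) ≈ 90.0 - 27.129*I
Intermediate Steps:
S(s) = (4 + s)*(9 + s)
(3*(-5))*(2*(-2) - 2) + S(-5)*sqrt(-78 + 32) = (3*(-5))*(2*(-2) - 2) + (36 + (-5)**2 + 13*(-5))*sqrt(-78 + 32) = -15*(-4 - 2) + (36 + 25 - 65)*sqrt(-46) = -15*(-6) - 4*I*sqrt(46) = 90 - 4*I*sqrt(46)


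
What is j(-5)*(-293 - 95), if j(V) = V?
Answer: 1940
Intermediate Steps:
j(-5)*(-293 - 95) = -5*(-293 - 95) = -5*(-388) = 1940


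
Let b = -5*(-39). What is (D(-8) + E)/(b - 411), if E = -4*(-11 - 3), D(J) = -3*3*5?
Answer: -11/216 ≈ -0.050926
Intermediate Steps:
b = 195
D(J) = -45 (D(J) = -9*5 = -45)
E = 56 (E = -4*(-14) = 56)
(D(-8) + E)/(b - 411) = (-45 + 56)/(195 - 411) = 11/(-216) = 11*(-1/216) = -11/216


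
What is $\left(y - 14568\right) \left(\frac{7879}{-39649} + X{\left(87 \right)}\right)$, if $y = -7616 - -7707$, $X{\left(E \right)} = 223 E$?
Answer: $- \frac{359226846790}{1279} \approx -2.8087 \cdot 10^{8}$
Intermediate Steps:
$y = 91$ ($y = -7616 + 7707 = 91$)
$\left(y - 14568\right) \left(\frac{7879}{-39649} + X{\left(87 \right)}\right) = \left(91 - 14568\right) \left(\frac{7879}{-39649} + 223 \cdot 87\right) = - 14477 \left(7879 \left(- \frac{1}{39649}\right) + 19401\right) = - 14477 \left(- \frac{7879}{39649} + 19401\right) = \left(-14477\right) \frac{769222370}{39649} = - \frac{359226846790}{1279}$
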